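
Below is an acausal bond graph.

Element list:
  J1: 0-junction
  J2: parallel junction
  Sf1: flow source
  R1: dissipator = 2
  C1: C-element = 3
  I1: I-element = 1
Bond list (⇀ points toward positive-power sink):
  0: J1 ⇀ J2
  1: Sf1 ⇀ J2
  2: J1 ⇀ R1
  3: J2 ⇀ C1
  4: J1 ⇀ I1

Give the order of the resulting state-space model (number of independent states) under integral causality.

2  (C1, I1 all integral)

bond 1 |Sf1  (Sf1 fixes flow; stroke at Sf1)
bond 3 |J2  (C1: C, integral causality)
bond 0 |J1  (0-jn J2 has e-setter on 3)
bond 2 |R1  (0-jn J1 has e-setter on 0)
bond 4 |I1  (J1 effort already set via bond 0)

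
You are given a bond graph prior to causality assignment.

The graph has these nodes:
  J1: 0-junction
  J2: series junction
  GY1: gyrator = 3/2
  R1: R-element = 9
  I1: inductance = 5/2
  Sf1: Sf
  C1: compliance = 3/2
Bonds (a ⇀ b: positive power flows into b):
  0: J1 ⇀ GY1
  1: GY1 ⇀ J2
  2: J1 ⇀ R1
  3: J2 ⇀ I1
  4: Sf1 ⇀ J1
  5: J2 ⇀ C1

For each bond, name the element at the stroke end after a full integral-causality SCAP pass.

β0 |J1
β1 |J2
β2 |R1
β3 |I1
β4 |Sf1
β5 |J2

β4 stroke at Sf1  (Sf1 fixes flow; stroke at Sf1)
β3 stroke at I1  (I1: I, integral causality)
β1 stroke at J2  (1-jn J2 has f-setter on 3)
β5 stroke at J2  (common-f at J2 fixed by 3)
β0 stroke at J1  (GY1 both-in/both-out from 1)
β2 stroke at R1  (J1 effort already set via bond 0)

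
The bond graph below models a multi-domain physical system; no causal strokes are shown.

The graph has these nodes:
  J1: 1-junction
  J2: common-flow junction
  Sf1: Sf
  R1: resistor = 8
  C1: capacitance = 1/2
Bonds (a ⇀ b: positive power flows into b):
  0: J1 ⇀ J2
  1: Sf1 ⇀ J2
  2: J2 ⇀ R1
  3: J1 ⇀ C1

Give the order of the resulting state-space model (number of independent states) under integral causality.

1  (C1 all integral)

β1 stroke→Sf1  (Sf1 (Sf) sets flow on bond)
β0 stroke→J2  (J2: bond 1 brought flow, rest push out)
β2 stroke→J2  (common-f at J2 fixed by 1)
β3 stroke→J1  (J1 flow already set via bond 0)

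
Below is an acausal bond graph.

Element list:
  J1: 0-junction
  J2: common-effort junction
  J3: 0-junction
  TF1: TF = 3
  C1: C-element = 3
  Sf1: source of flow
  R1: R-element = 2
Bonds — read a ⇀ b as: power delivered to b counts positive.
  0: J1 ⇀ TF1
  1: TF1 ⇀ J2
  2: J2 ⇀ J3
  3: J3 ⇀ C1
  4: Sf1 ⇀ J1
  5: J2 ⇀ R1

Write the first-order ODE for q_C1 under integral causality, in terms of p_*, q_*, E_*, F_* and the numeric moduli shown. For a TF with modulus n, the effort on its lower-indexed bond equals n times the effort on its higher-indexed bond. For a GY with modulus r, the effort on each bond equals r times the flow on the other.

dq_C1/dt = 3*F_Sf1 - q_C1/6

bond 4 |Sf1  (Sf1 (Sf) sets flow on bond)
bond 0 |J1  (J1: last free bond brings effort in)
bond 1 |TF1  (TF1 one-in-one-out from 0)
bond 3 |J3  (C1: C, integral causality)
bond 2 |J2  (J3 effort already set via bond 3)
bond 5 |R1  (J2 effort already set via bond 2)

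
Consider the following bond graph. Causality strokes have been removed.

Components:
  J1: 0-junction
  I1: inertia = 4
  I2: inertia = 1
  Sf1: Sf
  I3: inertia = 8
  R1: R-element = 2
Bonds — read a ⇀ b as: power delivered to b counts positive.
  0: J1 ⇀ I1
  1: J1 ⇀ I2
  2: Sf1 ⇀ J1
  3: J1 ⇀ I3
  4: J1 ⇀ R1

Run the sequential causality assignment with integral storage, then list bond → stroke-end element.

bond 0 |I1
bond 1 |I2
bond 2 |Sf1
bond 3 |I3
bond 4 |J1

b2 stroke at Sf1  (source Sf1 imposes f)
b0 stroke at I1  (prefer integral on I1)
b1 stroke at I2  (prefer integral on I2)
b3 stroke at I3  (I3 outputs flow p/I3)
b4 stroke at J1  (closing 0-jn rule on J1)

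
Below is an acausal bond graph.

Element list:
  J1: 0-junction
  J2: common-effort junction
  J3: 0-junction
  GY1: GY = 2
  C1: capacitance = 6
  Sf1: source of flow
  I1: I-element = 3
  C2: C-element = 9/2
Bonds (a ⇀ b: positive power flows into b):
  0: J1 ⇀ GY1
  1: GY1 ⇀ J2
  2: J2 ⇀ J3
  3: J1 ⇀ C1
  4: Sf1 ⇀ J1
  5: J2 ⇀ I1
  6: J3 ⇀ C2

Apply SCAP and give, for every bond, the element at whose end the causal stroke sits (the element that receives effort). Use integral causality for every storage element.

bond 0 stroke at GY1
bond 1 stroke at GY1
bond 2 stroke at J2
bond 3 stroke at J1
bond 4 stroke at Sf1
bond 5 stroke at I1
bond 6 stroke at J3

bond 4 stroke at Sf1  (Sf1 fixes flow; stroke at Sf1)
bond 3 stroke at J1  (C1 outputs effort q/C1)
bond 0 stroke at GY1  (common-e at J1 fixed by 3)
bond 1 stroke at GY1  (GY1: gyrator matches bond 0)
bond 5 stroke at I1  (I1 integral (f out))
bond 2 stroke at J2  (only one effort-in slot at J2)
bond 6 stroke at J3  (J3 needs exactly one e-in)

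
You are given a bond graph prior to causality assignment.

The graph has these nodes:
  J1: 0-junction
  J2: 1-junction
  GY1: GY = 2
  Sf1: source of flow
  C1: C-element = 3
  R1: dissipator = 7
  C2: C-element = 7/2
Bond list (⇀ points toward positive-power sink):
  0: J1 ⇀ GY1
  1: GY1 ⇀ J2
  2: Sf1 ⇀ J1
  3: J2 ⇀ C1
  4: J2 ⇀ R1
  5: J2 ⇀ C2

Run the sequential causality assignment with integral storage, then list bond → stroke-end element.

β0 |J1
β1 |J2
β2 |Sf1
β3 |J2
β4 |R1
β5 |J2

#2 stroke at Sf1  (source Sf1 imposes f)
#0 stroke at J1  (closing 0-jn rule on J1)
#1 stroke at J2  (GY GY1: same side as bond 0)
#3 stroke at J2  (prefer integral on C1)
#5 stroke at J2  (C2 integral (e out))
#4 stroke at R1  (J2 needs exactly one f-in)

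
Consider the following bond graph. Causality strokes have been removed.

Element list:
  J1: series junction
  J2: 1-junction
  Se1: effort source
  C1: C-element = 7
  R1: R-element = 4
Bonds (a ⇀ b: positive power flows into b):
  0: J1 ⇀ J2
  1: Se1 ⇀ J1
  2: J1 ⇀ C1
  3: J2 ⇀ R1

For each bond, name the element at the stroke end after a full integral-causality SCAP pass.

#1 stroke at J1  (Se1 (Se) sets effort on bond)
#2 stroke at J1  (C1 integral (e out))
#0 stroke at J2  (closing 1-jn rule on J1)
#3 stroke at R1  (only one flow-in slot at J2)

β0 stroke at J2
β1 stroke at J1
β2 stroke at J1
β3 stroke at R1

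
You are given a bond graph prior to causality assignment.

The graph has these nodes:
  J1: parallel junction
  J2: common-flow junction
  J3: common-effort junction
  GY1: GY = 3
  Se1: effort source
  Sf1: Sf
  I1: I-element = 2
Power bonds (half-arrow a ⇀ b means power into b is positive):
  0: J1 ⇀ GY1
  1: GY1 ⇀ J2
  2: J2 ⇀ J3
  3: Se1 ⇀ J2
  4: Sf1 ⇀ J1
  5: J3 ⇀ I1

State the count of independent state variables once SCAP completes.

1  (I1 all integral)

bond 3 stroke at J2  (Se1: effort source, stroke at far end)
bond 4 stroke at Sf1  (Sf1 (Sf) sets flow on bond)
bond 0 stroke at J1  (closing 0-jn rule on J1)
bond 1 stroke at J2  (GY1 both-in/both-out from 0)
bond 2 stroke at J3  (J2 needs exactly one f-in)
bond 5 stroke at I1  (0-jn J3 has e-setter on 2)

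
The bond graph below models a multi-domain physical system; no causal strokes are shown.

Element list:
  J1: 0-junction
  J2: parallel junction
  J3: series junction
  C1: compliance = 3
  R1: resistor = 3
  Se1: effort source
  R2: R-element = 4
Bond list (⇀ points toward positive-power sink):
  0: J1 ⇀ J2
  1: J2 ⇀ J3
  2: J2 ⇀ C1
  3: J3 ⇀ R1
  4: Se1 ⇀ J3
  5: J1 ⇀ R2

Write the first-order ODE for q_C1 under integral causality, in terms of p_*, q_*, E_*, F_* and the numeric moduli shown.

dq_C1/dt = -E_Se1/3 - 7*q_C1/36

b4 stroke at J3  (Se1 (Se) sets effort on bond)
b2 stroke at J2  (C1 outputs effort q/C1)
b0 stroke at J1  (common-e at J2 fixed by 2)
b1 stroke at J3  (common-e at J2 fixed by 2)
b3 stroke at R1  (closing 1-jn rule on J3)
b5 stroke at R2  (J1 effort already set via bond 0)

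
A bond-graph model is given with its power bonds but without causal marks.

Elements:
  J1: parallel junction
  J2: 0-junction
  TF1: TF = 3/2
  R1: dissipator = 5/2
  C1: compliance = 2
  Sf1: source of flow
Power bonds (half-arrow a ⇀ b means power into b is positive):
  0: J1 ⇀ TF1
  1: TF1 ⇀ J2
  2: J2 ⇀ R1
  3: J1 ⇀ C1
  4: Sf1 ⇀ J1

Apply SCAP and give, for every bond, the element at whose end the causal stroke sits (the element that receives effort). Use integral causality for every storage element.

#4 |Sf1  (source Sf1 imposes f)
#3 |J1  (prefer integral on C1)
#0 |TF1  (J1 effort already set via bond 3)
#1 |J2  (through TF1, causality passes straight; one stroke at TF1)
#2 |R1  (J2 effort already set via bond 1)

b0 stroke at TF1
b1 stroke at J2
b2 stroke at R1
b3 stroke at J1
b4 stroke at Sf1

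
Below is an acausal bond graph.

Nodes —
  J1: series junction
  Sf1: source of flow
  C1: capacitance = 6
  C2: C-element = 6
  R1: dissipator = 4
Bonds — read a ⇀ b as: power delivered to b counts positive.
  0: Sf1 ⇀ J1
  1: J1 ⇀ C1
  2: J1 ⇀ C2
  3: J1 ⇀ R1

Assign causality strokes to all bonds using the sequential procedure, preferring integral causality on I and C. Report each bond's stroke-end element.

bond 0 stroke→Sf1
bond 1 stroke→J1
bond 2 stroke→J1
bond 3 stroke→J1

#0 |Sf1  (Sf1 (Sf) sets flow on bond)
#1 |J1  (J1 flow already set via bond 0)
#2 |J1  (1-jn J1 has f-setter on 0)
#3 |J1  (J1 flow already set via bond 0)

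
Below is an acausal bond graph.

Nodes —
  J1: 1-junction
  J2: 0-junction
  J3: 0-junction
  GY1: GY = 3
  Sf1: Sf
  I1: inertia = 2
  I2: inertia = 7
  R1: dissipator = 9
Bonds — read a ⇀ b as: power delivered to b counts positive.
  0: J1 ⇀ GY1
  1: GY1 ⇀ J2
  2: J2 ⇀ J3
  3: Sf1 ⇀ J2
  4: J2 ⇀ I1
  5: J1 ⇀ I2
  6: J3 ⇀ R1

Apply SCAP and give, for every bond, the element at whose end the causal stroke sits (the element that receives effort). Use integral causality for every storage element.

b3 |Sf1  (Sf1 (Sf) sets flow on bond)
b4 |I1  (prefer integral on I1)
b5 |I2  (I2: I, integral causality)
b0 |J1  (common-f at J1 fixed by 5)
b1 |J2  (through GY1, causality inverts; strokes same side of GY1)
b2 |J3  (common-e at J2 fixed by 1)
b6 |R1  (common-e at J3 fixed by 2)

bond 0 stroke at J1
bond 1 stroke at J2
bond 2 stroke at J3
bond 3 stroke at Sf1
bond 4 stroke at I1
bond 5 stroke at I2
bond 6 stroke at R1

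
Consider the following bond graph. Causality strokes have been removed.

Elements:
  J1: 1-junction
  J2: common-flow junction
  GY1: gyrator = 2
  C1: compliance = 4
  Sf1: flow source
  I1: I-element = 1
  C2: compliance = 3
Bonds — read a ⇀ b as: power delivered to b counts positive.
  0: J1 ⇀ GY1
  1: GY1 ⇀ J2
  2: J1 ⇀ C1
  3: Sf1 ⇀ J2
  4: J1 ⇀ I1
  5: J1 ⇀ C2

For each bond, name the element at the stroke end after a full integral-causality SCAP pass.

β0 stroke→J1
β1 stroke→J2
β2 stroke→J1
β3 stroke→Sf1
β4 stroke→I1
β5 stroke→J1

β3 stroke at Sf1  (Sf1 (Sf) sets flow on bond)
β1 stroke at J2  (J2: bond 3 brought flow, rest push out)
β0 stroke at J1  (through GY1, causality inverts; strokes same side of GY1)
β2 stroke at J1  (C1 outputs effort q/C1)
β4 stroke at I1  (I1 integral (f out))
β5 stroke at J1  (1-jn J1 has f-setter on 4)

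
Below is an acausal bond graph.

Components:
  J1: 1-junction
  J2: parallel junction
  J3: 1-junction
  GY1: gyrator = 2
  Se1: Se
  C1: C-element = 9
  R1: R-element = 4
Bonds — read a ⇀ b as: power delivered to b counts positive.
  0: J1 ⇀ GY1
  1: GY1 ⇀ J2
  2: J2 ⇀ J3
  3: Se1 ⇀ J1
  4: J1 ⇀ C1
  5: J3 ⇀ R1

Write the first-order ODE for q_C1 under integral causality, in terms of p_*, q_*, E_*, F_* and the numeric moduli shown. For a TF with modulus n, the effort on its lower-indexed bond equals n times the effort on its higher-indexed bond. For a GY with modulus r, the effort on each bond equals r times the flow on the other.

b3 stroke at J1  (Se1 (Se) sets effort on bond)
b4 stroke at J1  (prefer integral on C1)
b0 stroke at GY1  (only one flow-in slot at J1)
b1 stroke at GY1  (GY GY1: same side as bond 0)
b2 stroke at J2  (only one effort-in slot at J2)
b5 stroke at J3  (common-f at J3 fixed by 2)

dq_C1/dt = E_Se1 - q_C1/9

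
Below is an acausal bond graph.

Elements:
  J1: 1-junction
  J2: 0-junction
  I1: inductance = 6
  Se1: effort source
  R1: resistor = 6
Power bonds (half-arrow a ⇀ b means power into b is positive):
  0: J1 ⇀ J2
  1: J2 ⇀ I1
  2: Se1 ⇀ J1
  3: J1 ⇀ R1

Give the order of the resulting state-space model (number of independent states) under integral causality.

1  (I1 all integral)

b2 stroke→J1  (Se1 fixes effort; stroke away)
b1 stroke→I1  (prefer integral on I1)
b0 stroke→J2  (closing 0-jn rule on J2)
b3 stroke→J1  (J1 flow already set via bond 0)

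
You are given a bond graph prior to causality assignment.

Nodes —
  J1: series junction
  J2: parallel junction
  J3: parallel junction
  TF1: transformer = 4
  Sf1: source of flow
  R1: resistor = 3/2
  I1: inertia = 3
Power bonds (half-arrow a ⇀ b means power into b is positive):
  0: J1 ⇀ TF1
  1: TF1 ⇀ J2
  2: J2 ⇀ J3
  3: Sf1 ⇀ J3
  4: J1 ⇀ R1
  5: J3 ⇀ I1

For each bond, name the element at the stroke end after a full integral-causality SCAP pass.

bond 3 |Sf1  (source Sf1 imposes f)
bond 5 |I1  (prefer integral on I1)
bond 2 |J3  (J3 needs exactly one e-in)
bond 1 |J2  (closing 0-jn rule on J2)
bond 0 |TF1  (TF1: transformer flips bond 1)
bond 4 |J1  (J1: bond 0 brought flow, rest push out)

#0 |TF1
#1 |J2
#2 |J3
#3 |Sf1
#4 |J1
#5 |I1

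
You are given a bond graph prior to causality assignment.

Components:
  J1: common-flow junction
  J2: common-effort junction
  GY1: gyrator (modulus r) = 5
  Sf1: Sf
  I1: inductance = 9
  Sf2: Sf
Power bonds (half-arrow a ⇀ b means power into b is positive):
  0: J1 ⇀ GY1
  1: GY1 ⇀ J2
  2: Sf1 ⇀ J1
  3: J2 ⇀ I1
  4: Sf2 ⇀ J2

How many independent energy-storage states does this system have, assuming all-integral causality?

1  (I1 all integral)

#2 →Sf1  (Sf1 (Sf) sets flow on bond)
#4 →Sf2  (source Sf2 imposes f)
#0 →J1  (J1: bond 2 brought flow, rest push out)
#1 →J2  (through GY1, causality inverts; strokes same side of GY1)
#3 →I1  (common-e at J2 fixed by 1)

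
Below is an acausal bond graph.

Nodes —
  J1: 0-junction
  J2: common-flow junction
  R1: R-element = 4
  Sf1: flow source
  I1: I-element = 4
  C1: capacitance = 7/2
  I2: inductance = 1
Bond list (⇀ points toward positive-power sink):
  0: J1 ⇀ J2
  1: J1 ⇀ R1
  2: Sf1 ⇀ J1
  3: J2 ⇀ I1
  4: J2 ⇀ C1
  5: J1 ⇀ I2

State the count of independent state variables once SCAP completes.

3  (C1, I1, I2 all integral)

b2 stroke→Sf1  (Sf1 fixes flow; stroke at Sf1)
b3 stroke→I1  (I1: I, integral causality)
b0 stroke→J2  (1-jn J2 has f-setter on 3)
b4 stroke→J2  (J2 flow already set via bond 3)
b5 stroke→I2  (I2 integral (f out))
b1 stroke→J1  (J1 needs exactly one e-in)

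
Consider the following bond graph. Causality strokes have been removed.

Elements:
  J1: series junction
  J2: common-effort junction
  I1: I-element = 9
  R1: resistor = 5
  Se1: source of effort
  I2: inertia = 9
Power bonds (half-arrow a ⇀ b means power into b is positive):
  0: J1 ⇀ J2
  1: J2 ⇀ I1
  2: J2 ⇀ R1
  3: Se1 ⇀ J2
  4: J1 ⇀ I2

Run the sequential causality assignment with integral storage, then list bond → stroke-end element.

b0 →J1
b1 →I1
b2 →R1
b3 →J2
b4 →I2

β3 |J2  (Se1: effort source, stroke at far end)
β0 |J1  (0-jn J2 has e-setter on 3)
β1 |I1  (common-e at J2 fixed by 3)
β2 |R1  (J2: bond 3 brought effort, rest push out)
β4 |I2  (J1 needs exactly one f-in)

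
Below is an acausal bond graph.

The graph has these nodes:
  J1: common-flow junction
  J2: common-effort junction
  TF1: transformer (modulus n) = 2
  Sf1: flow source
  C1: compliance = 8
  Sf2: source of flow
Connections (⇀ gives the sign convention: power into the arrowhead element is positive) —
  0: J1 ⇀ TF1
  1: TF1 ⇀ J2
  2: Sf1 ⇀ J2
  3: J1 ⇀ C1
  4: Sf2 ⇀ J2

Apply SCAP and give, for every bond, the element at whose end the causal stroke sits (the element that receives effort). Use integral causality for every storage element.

#0 →TF1
#1 →J2
#2 →Sf1
#3 →J1
#4 →Sf2

bond 2 →Sf1  (Sf1 fixes flow; stroke at Sf1)
bond 4 →Sf2  (Sf2 (Sf) sets flow on bond)
bond 1 →J2  (closing 0-jn rule on J2)
bond 0 →TF1  (TF1 one-in-one-out from 1)
bond 3 →J1  (common-f at J1 fixed by 0)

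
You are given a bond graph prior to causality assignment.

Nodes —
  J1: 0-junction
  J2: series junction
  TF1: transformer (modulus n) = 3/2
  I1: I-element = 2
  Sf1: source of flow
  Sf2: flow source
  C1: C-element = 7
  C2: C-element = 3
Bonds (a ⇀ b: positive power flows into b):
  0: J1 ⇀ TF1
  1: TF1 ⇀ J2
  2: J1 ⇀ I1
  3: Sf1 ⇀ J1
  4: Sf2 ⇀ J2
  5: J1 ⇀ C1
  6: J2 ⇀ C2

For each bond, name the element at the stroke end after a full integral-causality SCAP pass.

#0 stroke at TF1
#1 stroke at J2
#2 stroke at I1
#3 stroke at Sf1
#4 stroke at Sf2
#5 stroke at J1
#6 stroke at J2

bond 3 stroke→Sf1  (Sf1 fixes flow; stroke at Sf1)
bond 4 stroke→Sf2  (Sf2: flow source, stroke at near end)
bond 1 stroke→J2  (J2 flow already set via bond 4)
bond 6 stroke→J2  (J2 flow already set via bond 4)
bond 0 stroke→TF1  (TF1: transformer flips bond 1)
bond 2 stroke→I1  (I1 outputs flow p/I1)
bond 5 stroke→J1  (J1: last free bond brings effort in)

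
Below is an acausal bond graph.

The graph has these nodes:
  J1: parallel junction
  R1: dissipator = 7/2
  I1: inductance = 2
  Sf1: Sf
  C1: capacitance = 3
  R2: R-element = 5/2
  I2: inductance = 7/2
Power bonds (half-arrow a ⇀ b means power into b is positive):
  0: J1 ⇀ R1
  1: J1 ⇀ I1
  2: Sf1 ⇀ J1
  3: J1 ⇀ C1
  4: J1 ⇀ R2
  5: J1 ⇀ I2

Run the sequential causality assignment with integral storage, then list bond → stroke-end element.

b2 stroke at Sf1  (Sf1: flow source, stroke at near end)
b1 stroke at I1  (I1 outputs flow p/I1)
b3 stroke at J1  (C1 integral (e out))
b0 stroke at R1  (J1 effort already set via bond 3)
b4 stroke at R2  (common-e at J1 fixed by 3)
b5 stroke at I2  (J1 effort already set via bond 3)

#0 |R1
#1 |I1
#2 |Sf1
#3 |J1
#4 |R2
#5 |I2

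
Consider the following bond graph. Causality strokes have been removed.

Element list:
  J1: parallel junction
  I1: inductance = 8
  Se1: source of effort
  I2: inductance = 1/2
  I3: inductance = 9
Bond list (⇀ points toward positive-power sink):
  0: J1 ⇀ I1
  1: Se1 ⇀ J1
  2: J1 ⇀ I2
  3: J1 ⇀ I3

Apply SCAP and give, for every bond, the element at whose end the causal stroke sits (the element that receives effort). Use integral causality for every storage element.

bond 1 stroke→J1  (Se1: effort source, stroke at far end)
bond 0 stroke→I1  (0-jn J1 has e-setter on 1)
bond 2 stroke→I2  (common-e at J1 fixed by 1)
bond 3 stroke→I3  (0-jn J1 has e-setter on 1)

bond 0 stroke→I1
bond 1 stroke→J1
bond 2 stroke→I2
bond 3 stroke→I3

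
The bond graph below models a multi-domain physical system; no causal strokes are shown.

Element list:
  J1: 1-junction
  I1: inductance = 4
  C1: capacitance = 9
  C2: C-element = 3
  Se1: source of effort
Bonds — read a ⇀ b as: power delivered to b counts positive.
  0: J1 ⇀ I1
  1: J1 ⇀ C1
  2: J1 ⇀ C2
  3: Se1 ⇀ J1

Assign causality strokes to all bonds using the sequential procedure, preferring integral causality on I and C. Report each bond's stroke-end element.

b0 stroke at I1
b1 stroke at J1
b2 stroke at J1
b3 stroke at J1

bond 3 stroke at J1  (Se1 (Se) sets effort on bond)
bond 0 stroke at I1  (I1: I, integral causality)
bond 1 stroke at J1  (J1 flow already set via bond 0)
bond 2 stroke at J1  (common-f at J1 fixed by 0)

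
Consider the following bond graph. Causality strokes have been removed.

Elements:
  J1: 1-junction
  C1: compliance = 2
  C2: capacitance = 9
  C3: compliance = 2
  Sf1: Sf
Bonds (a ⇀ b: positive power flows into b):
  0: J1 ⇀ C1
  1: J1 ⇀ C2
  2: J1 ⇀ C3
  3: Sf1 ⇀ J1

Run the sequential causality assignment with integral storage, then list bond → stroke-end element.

β0 stroke at J1
β1 stroke at J1
β2 stroke at J1
β3 stroke at Sf1

#3 |Sf1  (source Sf1 imposes f)
#0 |J1  (J1: bond 3 brought flow, rest push out)
#1 |J1  (J1 flow already set via bond 3)
#2 |J1  (J1: bond 3 brought flow, rest push out)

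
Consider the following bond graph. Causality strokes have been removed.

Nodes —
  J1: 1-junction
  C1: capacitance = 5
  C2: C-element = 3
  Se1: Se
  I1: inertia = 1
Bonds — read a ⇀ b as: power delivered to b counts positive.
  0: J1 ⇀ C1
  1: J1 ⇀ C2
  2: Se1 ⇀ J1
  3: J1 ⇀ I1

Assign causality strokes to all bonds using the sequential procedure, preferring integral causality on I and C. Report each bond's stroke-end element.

bond 2 stroke→J1  (Se1 (Se) sets effort on bond)
bond 0 stroke→J1  (C1 outputs effort q/C1)
bond 1 stroke→J1  (C2 integral (e out))
bond 3 stroke→I1  (only one flow-in slot at J1)

b0 |J1
b1 |J1
b2 |J1
b3 |I1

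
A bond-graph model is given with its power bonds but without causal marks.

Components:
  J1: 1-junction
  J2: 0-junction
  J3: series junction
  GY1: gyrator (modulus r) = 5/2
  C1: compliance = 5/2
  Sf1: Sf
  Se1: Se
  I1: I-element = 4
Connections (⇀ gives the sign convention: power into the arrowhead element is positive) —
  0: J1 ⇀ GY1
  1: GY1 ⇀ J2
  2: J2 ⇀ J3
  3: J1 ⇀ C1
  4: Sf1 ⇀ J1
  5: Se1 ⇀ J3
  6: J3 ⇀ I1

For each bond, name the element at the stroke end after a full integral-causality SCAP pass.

β4 stroke at Sf1  (Sf1 fixes flow; stroke at Sf1)
β5 stroke at J3  (Se1 (Se) sets effort on bond)
β0 stroke at J1  (J1: bond 4 brought flow, rest push out)
β3 stroke at J1  (common-f at J1 fixed by 4)
β1 stroke at J2  (GY1 both-in/both-out from 0)
β2 stroke at J3  (J2 effort already set via bond 1)
β6 stroke at I1  (J3: last free bond brings flow in)

#0 |J1
#1 |J2
#2 |J3
#3 |J1
#4 |Sf1
#5 |J3
#6 |I1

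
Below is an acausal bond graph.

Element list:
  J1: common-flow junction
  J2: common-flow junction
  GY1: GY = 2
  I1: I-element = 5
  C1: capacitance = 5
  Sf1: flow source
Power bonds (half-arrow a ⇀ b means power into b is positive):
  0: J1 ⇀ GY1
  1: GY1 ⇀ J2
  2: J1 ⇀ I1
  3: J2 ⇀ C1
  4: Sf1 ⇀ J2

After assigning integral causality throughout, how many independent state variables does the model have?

β4 →Sf1  (Sf1 (Sf) sets flow on bond)
β1 →J2  (common-f at J2 fixed by 4)
β3 →J2  (J2: bond 4 brought flow, rest push out)
β0 →J1  (GY1: gyrator matches bond 1)
β2 →I1  (closing 1-jn rule on J1)

2  (C1, I1 all integral)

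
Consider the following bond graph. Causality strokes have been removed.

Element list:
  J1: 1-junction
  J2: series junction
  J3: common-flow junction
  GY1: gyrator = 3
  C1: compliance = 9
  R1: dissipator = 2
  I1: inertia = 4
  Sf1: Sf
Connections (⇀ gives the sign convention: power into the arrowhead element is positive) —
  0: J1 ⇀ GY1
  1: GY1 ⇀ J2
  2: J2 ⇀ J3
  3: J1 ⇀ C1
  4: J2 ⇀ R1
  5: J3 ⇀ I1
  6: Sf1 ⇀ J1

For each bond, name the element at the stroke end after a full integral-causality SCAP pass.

bond 0 stroke at J1
bond 1 stroke at J2
bond 2 stroke at J3
bond 3 stroke at J1
bond 4 stroke at J2
bond 5 stroke at I1
bond 6 stroke at Sf1

b6 |Sf1  (Sf1 (Sf) sets flow on bond)
b0 |J1  (J1: bond 6 brought flow, rest push out)
b3 |J1  (common-f at J1 fixed by 6)
b1 |J2  (GY GY1: same side as bond 0)
b5 |I1  (I1 outputs flow p/I1)
b2 |J3  (1-jn J3 has f-setter on 5)
b4 |J2  (1-jn J2 has f-setter on 2)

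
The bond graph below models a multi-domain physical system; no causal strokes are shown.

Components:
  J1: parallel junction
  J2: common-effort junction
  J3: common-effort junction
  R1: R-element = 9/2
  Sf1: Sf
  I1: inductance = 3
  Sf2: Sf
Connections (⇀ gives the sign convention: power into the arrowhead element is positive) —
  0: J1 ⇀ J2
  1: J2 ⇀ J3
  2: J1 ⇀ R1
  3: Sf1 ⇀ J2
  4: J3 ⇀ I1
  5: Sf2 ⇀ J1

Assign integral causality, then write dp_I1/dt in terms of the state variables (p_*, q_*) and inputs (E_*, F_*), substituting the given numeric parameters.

β3 stroke→Sf1  (Sf1: flow source, stroke at near end)
β5 stroke→Sf2  (Sf2 fixes flow; stroke at Sf2)
β4 stroke→I1  (I1 outputs flow p/I1)
β1 stroke→J3  (J3 needs exactly one e-in)
β0 stroke→J2  (J2 needs exactly one e-in)
β2 stroke→J1  (J1 needs exactly one e-in)

dp_I1/dt = 9*F_Sf1/2 + 9*F_Sf2/2 - 3*p_I1/2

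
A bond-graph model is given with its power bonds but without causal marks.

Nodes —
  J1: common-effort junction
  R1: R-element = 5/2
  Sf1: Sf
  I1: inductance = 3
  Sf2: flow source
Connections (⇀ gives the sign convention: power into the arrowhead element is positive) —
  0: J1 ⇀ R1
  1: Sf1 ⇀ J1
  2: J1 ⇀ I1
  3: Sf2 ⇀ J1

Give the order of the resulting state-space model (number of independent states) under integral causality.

1  (I1 all integral)

b1 stroke→Sf1  (Sf1 (Sf) sets flow on bond)
b3 stroke→Sf2  (Sf2 fixes flow; stroke at Sf2)
b2 stroke→I1  (prefer integral on I1)
b0 stroke→J1  (J1 needs exactly one e-in)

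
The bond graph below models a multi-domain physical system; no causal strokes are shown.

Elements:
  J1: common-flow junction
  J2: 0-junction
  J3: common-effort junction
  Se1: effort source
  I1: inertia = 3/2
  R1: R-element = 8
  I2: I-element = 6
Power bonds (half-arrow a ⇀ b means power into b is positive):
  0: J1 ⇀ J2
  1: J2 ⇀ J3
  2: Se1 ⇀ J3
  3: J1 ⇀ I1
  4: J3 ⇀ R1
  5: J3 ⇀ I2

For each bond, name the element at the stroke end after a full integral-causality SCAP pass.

b0 stroke at J1
b1 stroke at J2
b2 stroke at J3
b3 stroke at I1
b4 stroke at R1
b5 stroke at I2

bond 2 stroke→J3  (Se1 fixes effort; stroke away)
bond 1 stroke→J2  (common-e at J3 fixed by 2)
bond 4 stroke→R1  (J3 effort already set via bond 2)
bond 5 stroke→I2  (J3: bond 2 brought effort, rest push out)
bond 0 stroke→J1  (0-jn J2 has e-setter on 1)
bond 3 stroke→I1  (J1 needs exactly one f-in)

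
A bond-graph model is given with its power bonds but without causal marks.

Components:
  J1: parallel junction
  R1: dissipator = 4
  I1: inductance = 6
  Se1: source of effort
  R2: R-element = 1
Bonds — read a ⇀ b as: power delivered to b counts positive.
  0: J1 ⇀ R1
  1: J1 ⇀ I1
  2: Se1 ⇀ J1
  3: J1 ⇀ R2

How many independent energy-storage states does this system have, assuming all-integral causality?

β2 |J1  (Se1 fixes effort; stroke away)
β0 |R1  (J1: bond 2 brought effort, rest push out)
β1 |I1  (0-jn J1 has e-setter on 2)
β3 |R2  (J1 effort already set via bond 2)

1  (I1 all integral)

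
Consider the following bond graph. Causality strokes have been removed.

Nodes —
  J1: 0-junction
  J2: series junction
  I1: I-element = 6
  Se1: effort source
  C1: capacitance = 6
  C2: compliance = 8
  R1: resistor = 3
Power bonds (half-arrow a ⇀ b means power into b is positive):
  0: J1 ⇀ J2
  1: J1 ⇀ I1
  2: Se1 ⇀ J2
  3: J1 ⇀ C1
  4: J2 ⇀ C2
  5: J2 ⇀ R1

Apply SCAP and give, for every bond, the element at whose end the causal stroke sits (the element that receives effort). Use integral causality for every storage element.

β0 |J2
β1 |I1
β2 |J2
β3 |J1
β4 |J2
β5 |R1

β2 stroke→J2  (Se1 (Se) sets effort on bond)
β1 stroke→I1  (I1 outputs flow p/I1)
β3 stroke→J1  (C1 outputs effort q/C1)
β0 stroke→J2  (0-jn J1 has e-setter on 3)
β4 stroke→J2  (C2 integral (e out))
β5 stroke→R1  (only one flow-in slot at J2)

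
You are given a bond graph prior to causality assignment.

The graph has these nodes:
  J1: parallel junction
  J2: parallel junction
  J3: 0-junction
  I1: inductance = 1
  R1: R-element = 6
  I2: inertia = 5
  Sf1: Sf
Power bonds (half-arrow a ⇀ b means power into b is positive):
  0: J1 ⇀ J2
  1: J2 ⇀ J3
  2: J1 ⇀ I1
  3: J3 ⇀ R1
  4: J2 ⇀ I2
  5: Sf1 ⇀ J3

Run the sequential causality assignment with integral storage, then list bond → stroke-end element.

b0 stroke→J1
b1 stroke→J2
b2 stroke→I1
b3 stroke→J3
b4 stroke→I2
b5 stroke→Sf1

#5 stroke at Sf1  (Sf1 (Sf) sets flow on bond)
#2 stroke at I1  (I1 outputs flow p/I1)
#0 stroke at J1  (closing 0-jn rule on J1)
#4 stroke at I2  (prefer integral on I2)
#1 stroke at J2  (J2 needs exactly one e-in)
#3 stroke at J3  (J3 needs exactly one e-in)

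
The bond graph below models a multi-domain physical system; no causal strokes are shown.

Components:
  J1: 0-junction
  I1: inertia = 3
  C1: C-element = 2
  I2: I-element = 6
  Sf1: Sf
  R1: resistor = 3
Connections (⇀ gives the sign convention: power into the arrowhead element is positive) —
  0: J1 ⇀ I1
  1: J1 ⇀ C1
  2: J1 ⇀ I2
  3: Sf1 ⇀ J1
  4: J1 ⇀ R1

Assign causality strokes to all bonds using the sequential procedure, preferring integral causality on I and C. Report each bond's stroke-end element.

bond 3 →Sf1  (Sf1 (Sf) sets flow on bond)
bond 0 →I1  (prefer integral on I1)
bond 1 →J1  (prefer integral on C1)
bond 2 →I2  (J1 effort already set via bond 1)
bond 4 →R1  (0-jn J1 has e-setter on 1)

bond 0 stroke at I1
bond 1 stroke at J1
bond 2 stroke at I2
bond 3 stroke at Sf1
bond 4 stroke at R1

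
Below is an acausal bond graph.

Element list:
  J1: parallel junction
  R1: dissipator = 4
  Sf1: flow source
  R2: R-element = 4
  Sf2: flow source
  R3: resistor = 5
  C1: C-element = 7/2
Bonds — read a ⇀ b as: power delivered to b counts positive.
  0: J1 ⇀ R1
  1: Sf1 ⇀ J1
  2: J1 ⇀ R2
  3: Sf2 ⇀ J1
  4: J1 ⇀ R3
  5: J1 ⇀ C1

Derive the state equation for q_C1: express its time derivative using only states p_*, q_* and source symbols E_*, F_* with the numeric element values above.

dq_C1/dt = F_Sf1 + F_Sf2 - q_C1/5

b1 stroke at Sf1  (source Sf1 imposes f)
b3 stroke at Sf2  (Sf2 fixes flow; stroke at Sf2)
b5 stroke at J1  (C1 integral (e out))
b0 stroke at R1  (J1: bond 5 brought effort, rest push out)
b2 stroke at R2  (common-e at J1 fixed by 5)
b4 stroke at R3  (J1 effort already set via bond 5)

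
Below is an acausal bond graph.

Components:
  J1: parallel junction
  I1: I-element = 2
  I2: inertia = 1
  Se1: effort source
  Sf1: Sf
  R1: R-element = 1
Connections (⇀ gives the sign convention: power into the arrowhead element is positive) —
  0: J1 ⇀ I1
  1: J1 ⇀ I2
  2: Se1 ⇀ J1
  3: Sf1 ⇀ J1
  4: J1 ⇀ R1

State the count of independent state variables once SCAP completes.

2  (I1, I2 all integral)

#2 stroke at J1  (source Se1 imposes e)
#3 stroke at Sf1  (source Sf1 imposes f)
#0 stroke at I1  (J1 effort already set via bond 2)
#1 stroke at I2  (0-jn J1 has e-setter on 2)
#4 stroke at R1  (0-jn J1 has e-setter on 2)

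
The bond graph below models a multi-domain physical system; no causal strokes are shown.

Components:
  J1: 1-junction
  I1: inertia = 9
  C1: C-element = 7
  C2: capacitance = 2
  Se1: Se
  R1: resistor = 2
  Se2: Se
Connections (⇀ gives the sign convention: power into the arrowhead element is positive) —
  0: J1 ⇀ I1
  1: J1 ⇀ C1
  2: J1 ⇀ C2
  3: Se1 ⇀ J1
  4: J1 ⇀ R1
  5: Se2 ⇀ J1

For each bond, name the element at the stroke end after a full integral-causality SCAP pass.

bond 3 →J1  (Se1: effort source, stroke at far end)
bond 5 →J1  (source Se2 imposes e)
bond 0 →I1  (I1: I, integral causality)
bond 1 →J1  (common-f at J1 fixed by 0)
bond 2 →J1  (J1: bond 0 brought flow, rest push out)
bond 4 →J1  (1-jn J1 has f-setter on 0)

#0 |I1
#1 |J1
#2 |J1
#3 |J1
#4 |J1
#5 |J1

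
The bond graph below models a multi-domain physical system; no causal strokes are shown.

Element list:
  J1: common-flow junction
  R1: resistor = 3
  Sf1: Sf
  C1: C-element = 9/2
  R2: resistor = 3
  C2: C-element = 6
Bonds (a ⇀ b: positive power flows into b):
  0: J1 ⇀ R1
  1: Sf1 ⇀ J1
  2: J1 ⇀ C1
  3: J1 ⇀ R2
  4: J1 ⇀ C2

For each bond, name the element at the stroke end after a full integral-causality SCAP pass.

b0 stroke at J1
b1 stroke at Sf1
b2 stroke at J1
b3 stroke at J1
b4 stroke at J1

β1 →Sf1  (Sf1: flow source, stroke at near end)
β0 →J1  (J1 flow already set via bond 1)
β2 →J1  (J1 flow already set via bond 1)
β3 →J1  (J1 flow already set via bond 1)
β4 →J1  (common-f at J1 fixed by 1)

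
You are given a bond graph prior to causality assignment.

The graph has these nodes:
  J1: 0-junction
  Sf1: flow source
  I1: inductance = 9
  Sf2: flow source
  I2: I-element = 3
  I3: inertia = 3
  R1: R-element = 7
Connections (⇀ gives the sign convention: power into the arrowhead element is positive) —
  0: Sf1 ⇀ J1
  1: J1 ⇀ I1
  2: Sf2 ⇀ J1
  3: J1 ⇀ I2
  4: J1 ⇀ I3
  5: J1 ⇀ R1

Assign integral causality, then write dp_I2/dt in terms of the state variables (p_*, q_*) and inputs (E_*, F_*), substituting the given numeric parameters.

dp_I2/dt = 7*F_Sf1 + 7*F_Sf2 - 7*p_I1/9 - 7*p_I2/3 - 7*p_I3/3

b0 |Sf1  (Sf1: flow source, stroke at near end)
b2 |Sf2  (source Sf2 imposes f)
b1 |I1  (prefer integral on I1)
b3 |I2  (I2 integral (f out))
b4 |I3  (prefer integral on I3)
b5 |J1  (closing 0-jn rule on J1)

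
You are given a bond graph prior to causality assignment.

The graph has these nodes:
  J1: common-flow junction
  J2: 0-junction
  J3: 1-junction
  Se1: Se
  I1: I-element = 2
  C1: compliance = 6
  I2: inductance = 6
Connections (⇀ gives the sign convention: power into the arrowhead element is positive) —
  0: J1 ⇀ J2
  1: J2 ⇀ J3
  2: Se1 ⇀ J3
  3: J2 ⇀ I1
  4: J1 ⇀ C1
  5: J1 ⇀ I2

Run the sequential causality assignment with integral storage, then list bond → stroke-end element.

β0 →J1
β1 →J2
β2 →J3
β3 →I1
β4 →J1
β5 →I2

#2 →J3  (source Se1 imposes e)
#1 →J2  (J3: last free bond brings flow in)
#0 →J1  (common-e at J2 fixed by 1)
#3 →I1  (common-e at J2 fixed by 1)
#4 →J1  (prefer integral on C1)
#5 →I2  (J1: last free bond brings flow in)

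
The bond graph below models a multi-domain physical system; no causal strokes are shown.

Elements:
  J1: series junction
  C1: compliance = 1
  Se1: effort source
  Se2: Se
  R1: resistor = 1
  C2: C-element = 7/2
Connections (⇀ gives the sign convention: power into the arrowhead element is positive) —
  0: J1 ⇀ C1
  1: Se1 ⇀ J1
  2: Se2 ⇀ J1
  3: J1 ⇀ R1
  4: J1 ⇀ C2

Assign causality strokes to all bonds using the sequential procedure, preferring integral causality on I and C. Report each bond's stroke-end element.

bond 0 |J1
bond 1 |J1
bond 2 |J1
bond 3 |R1
bond 4 |J1

β1 |J1  (Se1 (Se) sets effort on bond)
β2 |J1  (Se2 (Se) sets effort on bond)
β0 |J1  (C1 outputs effort q/C1)
β4 |J1  (C2 integral (e out))
β3 |R1  (closing 1-jn rule on J1)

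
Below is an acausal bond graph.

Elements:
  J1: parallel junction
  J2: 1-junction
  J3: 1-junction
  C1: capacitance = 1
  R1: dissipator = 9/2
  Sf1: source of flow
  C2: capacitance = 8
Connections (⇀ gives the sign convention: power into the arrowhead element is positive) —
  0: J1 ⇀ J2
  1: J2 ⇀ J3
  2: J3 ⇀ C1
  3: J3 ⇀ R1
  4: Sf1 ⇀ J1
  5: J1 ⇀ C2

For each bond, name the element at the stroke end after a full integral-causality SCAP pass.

b0 →J2
b1 →J3
b2 →J3
b3 →R1
b4 →Sf1
b5 →J1

bond 4 stroke→Sf1  (Sf1 (Sf) sets flow on bond)
bond 2 stroke→J3  (prefer integral on C1)
bond 5 stroke→J1  (C2: C, integral causality)
bond 0 stroke→J2  (J1 effort already set via bond 5)
bond 1 stroke→J3  (only one flow-in slot at J2)
bond 3 stroke→R1  (closing 1-jn rule on J3)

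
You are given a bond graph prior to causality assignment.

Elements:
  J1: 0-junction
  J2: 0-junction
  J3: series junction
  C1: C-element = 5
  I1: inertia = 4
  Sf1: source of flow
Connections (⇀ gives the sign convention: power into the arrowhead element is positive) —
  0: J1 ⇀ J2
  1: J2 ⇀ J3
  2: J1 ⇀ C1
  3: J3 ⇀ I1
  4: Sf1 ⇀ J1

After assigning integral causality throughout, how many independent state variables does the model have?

b4 stroke at Sf1  (Sf1 fixes flow; stroke at Sf1)
b2 stroke at J1  (prefer integral on C1)
b0 stroke at J2  (0-jn J1 has e-setter on 2)
b1 stroke at J3  (J2 effort already set via bond 0)
b3 stroke at I1  (only one flow-in slot at J3)

2  (C1, I1 all integral)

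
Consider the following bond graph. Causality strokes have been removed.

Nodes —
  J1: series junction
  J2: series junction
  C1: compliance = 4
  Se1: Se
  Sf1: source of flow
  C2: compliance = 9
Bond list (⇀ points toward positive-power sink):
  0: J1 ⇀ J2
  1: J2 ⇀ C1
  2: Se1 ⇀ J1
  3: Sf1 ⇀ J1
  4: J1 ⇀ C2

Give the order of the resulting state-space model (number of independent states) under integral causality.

b2 stroke→J1  (Se1 (Se) sets effort on bond)
b3 stroke→Sf1  (Sf1 fixes flow; stroke at Sf1)
b0 stroke→J1  (common-f at J1 fixed by 3)
b4 stroke→J1  (J1: bond 3 brought flow, rest push out)
b1 stroke→J2  (J2: bond 0 brought flow, rest push out)

2  (C1, C2 all integral)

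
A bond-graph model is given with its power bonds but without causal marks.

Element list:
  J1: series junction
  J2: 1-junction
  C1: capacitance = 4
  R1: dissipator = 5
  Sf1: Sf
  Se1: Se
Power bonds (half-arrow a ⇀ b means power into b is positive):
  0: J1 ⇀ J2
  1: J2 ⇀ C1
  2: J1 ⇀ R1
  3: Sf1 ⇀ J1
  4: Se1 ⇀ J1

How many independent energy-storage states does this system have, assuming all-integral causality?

bond 3 |Sf1  (source Sf1 imposes f)
bond 4 |J1  (Se1: effort source, stroke at far end)
bond 0 |J1  (common-f at J1 fixed by 3)
bond 2 |J1  (J1 flow already set via bond 3)
bond 1 |J2  (J2: bond 0 brought flow, rest push out)

1  (C1 all integral)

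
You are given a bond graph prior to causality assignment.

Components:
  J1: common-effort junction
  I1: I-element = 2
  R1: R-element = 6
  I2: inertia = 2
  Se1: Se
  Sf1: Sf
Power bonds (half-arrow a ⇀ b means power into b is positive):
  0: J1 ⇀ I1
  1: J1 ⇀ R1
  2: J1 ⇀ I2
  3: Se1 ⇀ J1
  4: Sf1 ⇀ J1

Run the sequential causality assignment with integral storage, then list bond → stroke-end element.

b0 →I1
b1 →R1
b2 →I2
b3 →J1
b4 →Sf1

b3 stroke→J1  (source Se1 imposes e)
b4 stroke→Sf1  (Sf1 fixes flow; stroke at Sf1)
b0 stroke→I1  (common-e at J1 fixed by 3)
b1 stroke→R1  (common-e at J1 fixed by 3)
b2 stroke→I2  (common-e at J1 fixed by 3)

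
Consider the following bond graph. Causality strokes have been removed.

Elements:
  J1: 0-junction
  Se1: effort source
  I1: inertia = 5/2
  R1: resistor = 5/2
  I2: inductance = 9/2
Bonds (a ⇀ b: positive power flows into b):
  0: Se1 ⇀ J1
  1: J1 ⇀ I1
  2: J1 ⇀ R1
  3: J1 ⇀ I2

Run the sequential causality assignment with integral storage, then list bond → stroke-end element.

bond 0 →J1  (Se1 fixes effort; stroke away)
bond 1 →I1  (J1: bond 0 brought effort, rest push out)
bond 2 →R1  (J1: bond 0 brought effort, rest push out)
bond 3 →I2  (J1: bond 0 brought effort, rest push out)

b0 stroke at J1
b1 stroke at I1
b2 stroke at R1
b3 stroke at I2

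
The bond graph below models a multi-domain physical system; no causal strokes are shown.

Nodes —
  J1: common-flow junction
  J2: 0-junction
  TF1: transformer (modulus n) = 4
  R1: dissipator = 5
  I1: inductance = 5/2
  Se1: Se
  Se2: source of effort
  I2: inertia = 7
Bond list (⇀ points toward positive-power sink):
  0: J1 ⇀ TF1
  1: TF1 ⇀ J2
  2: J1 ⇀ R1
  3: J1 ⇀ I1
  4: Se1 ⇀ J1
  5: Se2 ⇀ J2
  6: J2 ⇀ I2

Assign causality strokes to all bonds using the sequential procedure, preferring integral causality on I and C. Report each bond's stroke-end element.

β0 |J1
β1 |TF1
β2 |J1
β3 |I1
β4 |J1
β5 |J2
β6 |I2

β4 stroke at J1  (Se1 (Se) sets effort on bond)
β5 stroke at J2  (Se2 (Se) sets effort on bond)
β1 stroke at TF1  (0-jn J2 has e-setter on 5)
β6 stroke at I2  (J2: bond 5 brought effort, rest push out)
β0 stroke at J1  (TF1: transformer flips bond 1)
β3 stroke at I1  (I1 outputs flow p/I1)
β2 stroke at J1  (J1 flow already set via bond 3)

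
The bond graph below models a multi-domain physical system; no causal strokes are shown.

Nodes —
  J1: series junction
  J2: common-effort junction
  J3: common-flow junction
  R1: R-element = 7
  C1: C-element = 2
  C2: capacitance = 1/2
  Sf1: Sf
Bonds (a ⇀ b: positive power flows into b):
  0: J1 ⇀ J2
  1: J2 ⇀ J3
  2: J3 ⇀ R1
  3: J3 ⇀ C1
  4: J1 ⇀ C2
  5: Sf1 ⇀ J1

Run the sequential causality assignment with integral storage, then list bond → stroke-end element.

bond 5 |Sf1  (Sf1: flow source, stroke at near end)
bond 0 |J1  (J1 flow already set via bond 5)
bond 4 |J1  (J1: bond 5 brought flow, rest push out)
bond 1 |J2  (J2: last free bond brings effort in)
bond 2 |J3  (1-jn J3 has f-setter on 1)
bond 3 |J3  (common-f at J3 fixed by 1)

β0 |J1
β1 |J2
β2 |J3
β3 |J3
β4 |J1
β5 |Sf1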